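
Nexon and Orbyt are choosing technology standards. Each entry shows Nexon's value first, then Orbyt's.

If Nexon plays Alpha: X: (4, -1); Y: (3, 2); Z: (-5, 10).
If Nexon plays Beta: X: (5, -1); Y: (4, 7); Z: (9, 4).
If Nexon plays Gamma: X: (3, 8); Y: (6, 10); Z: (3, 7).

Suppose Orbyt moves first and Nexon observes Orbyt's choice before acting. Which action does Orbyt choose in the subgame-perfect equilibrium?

Nexon best-responds to each possible Orbyt move:
- X → Nexon plays Beta (best of 4, 5, 3); Orbyt gets -1.
- Y → Nexon plays Gamma (best of 3, 4, 6); Orbyt gets 10.
- Z → Nexon plays Beta (best of -5, 9, 3); Orbyt gets 4.
Orbyt's induced payoffs are -1, 10, 4, so Orbyt commits to Y. Subgame-perfect outcome: (Gamma, Y) with payoffs (6, 10).

Y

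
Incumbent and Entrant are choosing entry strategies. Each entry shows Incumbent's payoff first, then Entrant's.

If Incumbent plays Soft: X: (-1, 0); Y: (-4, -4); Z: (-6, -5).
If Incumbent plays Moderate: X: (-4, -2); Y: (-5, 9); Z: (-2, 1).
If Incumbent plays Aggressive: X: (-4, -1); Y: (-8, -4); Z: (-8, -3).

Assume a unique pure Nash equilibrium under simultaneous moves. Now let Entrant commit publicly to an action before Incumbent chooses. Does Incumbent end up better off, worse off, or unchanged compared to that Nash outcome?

Incumbent best-responds to each possible Entrant move:
- X: Incumbent compares -1, -4, -4 and picks Soft; Entrant would get 0.
- Y: Incumbent compares -4, -5, -8 and picks Soft; Entrant would get -4.
- Z: Incumbent compares -6, -2, -8 and picks Moderate; Entrant would get 1.
Among 0, -4, 1, the best is 1 at Z. Subgame-perfect outcome: (Moderate, Z) with payoffs (-2, 1).
For the simultaneous game, intersect best replies.
Incumbent's best replies: X→Soft; Y→Soft; Z→Moderate.
Entrant's best replies: Soft→X; Moderate→Y; Aggressive→X.
The unique mutual best reply is (Soft, X), giving (-1, 0).
Incumbent earns -2 sequentially versus -1 at the Nash outcome: worse off.

worse off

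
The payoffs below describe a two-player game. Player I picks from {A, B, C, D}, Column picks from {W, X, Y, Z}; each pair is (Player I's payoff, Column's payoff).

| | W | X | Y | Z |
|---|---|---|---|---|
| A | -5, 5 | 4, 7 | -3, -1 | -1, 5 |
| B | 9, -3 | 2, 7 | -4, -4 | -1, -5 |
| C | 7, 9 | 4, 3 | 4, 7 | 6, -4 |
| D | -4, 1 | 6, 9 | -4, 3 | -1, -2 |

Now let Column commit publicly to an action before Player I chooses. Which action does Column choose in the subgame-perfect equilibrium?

X

Backward induction with Column moving first.
- W → Player I plays B (best of -5, 9, 7, -4); Column gets -3.
- X → Player I plays D (best of 4, 2, 4, 6); Column gets 9.
- Y → Player I plays C (best of -3, -4, 4, -4); Column gets 7.
- Z → Player I plays C (best of -1, -1, 6, -1); Column gets -4.
Maximizing over -3, 9, 7, -4, Column chooses X. Subgame-perfect outcome: (D, X) with payoffs (6, 9).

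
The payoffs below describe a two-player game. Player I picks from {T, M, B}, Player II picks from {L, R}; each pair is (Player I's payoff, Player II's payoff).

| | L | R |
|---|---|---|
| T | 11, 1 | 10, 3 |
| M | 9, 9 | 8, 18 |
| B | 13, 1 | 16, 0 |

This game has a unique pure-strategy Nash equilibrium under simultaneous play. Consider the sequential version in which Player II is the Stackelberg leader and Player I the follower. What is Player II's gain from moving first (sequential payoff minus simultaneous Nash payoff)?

0

Work backward from Player I's decision.
- L: BR = B, leader payoff 1.
- R: BR = B, leader payoff 0.
Maximizing over 1, 0, Player II chooses L. Subgame-perfect outcome: (B, L) with payoffs (13, 1).
Under simultaneous play:
Player I's best replies: L→B; R→B.
Player II's best replies: T→R; M→R; B→L.
Only (B, L) has each player best-responding; Nash payoffs (13, 1).
Player II's commitment gain: 1 − 1 = 0.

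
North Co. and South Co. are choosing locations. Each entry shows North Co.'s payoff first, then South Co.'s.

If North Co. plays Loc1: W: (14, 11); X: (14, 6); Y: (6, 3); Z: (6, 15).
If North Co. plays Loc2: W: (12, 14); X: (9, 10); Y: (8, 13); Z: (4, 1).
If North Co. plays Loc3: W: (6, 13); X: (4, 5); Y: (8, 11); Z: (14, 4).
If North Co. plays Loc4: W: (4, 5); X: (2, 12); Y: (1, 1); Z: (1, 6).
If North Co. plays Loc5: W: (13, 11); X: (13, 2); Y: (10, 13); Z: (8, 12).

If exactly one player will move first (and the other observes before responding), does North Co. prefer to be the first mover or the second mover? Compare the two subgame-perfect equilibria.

If North Co. leads: South Co.'s best replies are Loc1→Z, Loc2→W, Loc3→W, Loc4→X, Loc5→Y; North Co.'s induced payoffs 6, 12, 6, 2, 10; outcome (Loc2, W), payoffs (12, 14).
If South Co. leads: North Co.'s best replies are W→Loc1, X→Loc1, Y→Loc5, Z→Loc3; South Co.'s induced payoffs 11, 6, 13, 4; outcome (Loc5, Y), payoffs (10, 13).
North Co. gets 12 moving first and 10 moving second, so North Co. prefers to move first.

first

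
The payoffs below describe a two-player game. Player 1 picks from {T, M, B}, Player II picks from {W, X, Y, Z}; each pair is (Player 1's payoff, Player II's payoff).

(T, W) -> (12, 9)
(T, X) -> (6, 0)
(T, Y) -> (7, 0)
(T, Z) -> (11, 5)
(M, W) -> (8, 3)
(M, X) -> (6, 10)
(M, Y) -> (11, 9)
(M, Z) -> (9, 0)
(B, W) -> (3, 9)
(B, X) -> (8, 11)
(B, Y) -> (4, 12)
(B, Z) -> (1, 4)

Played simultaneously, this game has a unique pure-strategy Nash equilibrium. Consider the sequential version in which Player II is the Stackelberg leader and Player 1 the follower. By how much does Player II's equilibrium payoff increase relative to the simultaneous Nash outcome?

Backward induction with Player II moving first.
- W → Player 1 plays T (best of 12, 8, 3); Player II gets 9.
- X → Player 1 plays B (best of 6, 6, 8); Player II gets 11.
- Y → Player 1 plays M (best of 7, 11, 4); Player II gets 9.
- Z → Player 1 plays T (best of 11, 9, 1); Player II gets 5.
Player II's induced payoffs are 9, 11, 9, 5, so Player II commits to X. Subgame-perfect outcome: (B, X) with payoffs (8, 11).
Under simultaneous play:
Player 1's best replies: W→T; X→B; Y→M; Z→T.
Player II's best replies: T→W; M→X; B→Y.
Only (T, W) has each player best-responding; Nash payoffs (12, 9).
Player II's commitment gain: 11 − 9 = 2.

2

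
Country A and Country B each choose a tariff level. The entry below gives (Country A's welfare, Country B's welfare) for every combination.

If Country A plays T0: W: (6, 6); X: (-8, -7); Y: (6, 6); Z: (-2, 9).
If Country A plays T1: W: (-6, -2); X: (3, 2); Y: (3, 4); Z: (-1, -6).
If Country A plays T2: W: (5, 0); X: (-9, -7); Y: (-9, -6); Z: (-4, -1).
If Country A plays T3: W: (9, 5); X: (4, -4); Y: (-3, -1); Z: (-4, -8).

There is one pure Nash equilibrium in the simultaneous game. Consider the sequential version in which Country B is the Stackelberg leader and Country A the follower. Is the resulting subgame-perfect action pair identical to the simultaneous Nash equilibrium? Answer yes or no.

Solve by backward induction (Country B leads).
- W: Country A compares 6, -6, 5, 9 and picks T3; Country B would get 5.
- X: Country A compares -8, 3, -9, 4 and picks T3; Country B would get -4.
- Y: Country A compares 6, 3, -9, -3 and picks T0; Country B would get 6.
- Z: Country A compares -2, -1, -4, -4 and picks T1; Country B would get -6.
Maximizing over 5, -4, 6, -6, Country B chooses Y. Subgame-perfect outcome: (T0, Y) with payoffs (6, 6).
For the simultaneous game, intersect best replies.
Country A's best replies: W→T3; X→T3; Y→T0; Z→T1.
Country B's best replies: T0→Z; T1→Y; T2→W; T3→W.
Only (T3, W) has each player best-responding; Nash payoffs (9, 5).
Sequential outcome (T0, Y) differs from the Nash profile (T3, W).

no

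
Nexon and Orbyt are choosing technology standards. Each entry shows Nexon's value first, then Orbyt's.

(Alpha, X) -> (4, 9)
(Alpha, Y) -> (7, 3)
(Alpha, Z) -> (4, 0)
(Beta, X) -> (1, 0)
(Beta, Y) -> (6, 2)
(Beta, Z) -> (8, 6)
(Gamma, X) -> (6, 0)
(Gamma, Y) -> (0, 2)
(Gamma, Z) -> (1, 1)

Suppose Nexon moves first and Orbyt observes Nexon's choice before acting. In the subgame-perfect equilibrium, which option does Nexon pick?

Beta

Orbyt best-responds to each possible Nexon move:
- Alpha: Orbyt compares 9, 3, 0 and picks X; Nexon would get 4.
- Beta: Orbyt compares 0, 2, 6 and picks Z; Nexon would get 8.
- Gamma: Orbyt compares 0, 2, 1 and picks Y; Nexon would get 0.
Among 4, 8, 0, the best is 8 at Beta. Subgame-perfect outcome: (Beta, Z) with payoffs (8, 6).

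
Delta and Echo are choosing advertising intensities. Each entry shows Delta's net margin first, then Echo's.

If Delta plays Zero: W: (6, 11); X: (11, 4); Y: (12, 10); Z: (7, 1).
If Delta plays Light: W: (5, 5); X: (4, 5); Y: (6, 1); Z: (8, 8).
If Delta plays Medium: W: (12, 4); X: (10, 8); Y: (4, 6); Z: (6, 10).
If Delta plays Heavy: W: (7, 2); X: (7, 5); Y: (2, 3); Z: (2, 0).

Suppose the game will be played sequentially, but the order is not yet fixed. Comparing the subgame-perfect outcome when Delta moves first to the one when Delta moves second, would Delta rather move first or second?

second

If Delta leads: Echo's best replies are Zero→W, Light→Z, Medium→Z, Heavy→X; Delta's induced payoffs 6, 8, 6, 7; outcome (Light, Z), payoffs (8, 8).
If Echo leads: Delta's best replies are W→Medium, X→Zero, Y→Zero, Z→Light; Echo's induced payoffs 4, 4, 10, 8; outcome (Zero, Y), payoffs (12, 10).
Delta gets 8 moving first and 12 moving second, so Delta prefers to move second.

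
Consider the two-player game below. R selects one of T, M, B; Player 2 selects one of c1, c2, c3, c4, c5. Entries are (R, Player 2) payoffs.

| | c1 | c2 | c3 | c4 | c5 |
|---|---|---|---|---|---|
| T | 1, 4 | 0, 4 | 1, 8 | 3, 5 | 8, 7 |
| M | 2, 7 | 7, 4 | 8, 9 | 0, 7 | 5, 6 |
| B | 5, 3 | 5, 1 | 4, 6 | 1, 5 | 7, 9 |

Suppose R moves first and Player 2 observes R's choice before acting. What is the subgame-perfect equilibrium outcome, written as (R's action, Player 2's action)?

Work backward from Player 2's decision.
- T: BR = c3, leader payoff 1.
- M: BR = c3, leader payoff 8.
- B: BR = c5, leader payoff 7.
R's induced payoffs are 1, 8, 7, so R commits to M. Subgame-perfect outcome: (M, c3) with payoffs (8, 9).

(M, c3)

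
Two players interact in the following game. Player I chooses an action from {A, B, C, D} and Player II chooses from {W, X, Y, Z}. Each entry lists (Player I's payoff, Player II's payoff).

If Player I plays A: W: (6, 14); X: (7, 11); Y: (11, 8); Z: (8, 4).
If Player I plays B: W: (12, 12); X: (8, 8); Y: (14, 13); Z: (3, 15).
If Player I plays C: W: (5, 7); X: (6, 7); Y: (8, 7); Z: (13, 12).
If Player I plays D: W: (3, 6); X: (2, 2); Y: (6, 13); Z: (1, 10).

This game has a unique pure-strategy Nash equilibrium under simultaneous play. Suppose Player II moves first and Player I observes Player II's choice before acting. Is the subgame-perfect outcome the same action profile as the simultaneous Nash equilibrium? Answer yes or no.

Player I best-responds to each possible Player II move:
- W: BR = B, leader payoff 12.
- X: BR = B, leader payoff 8.
- Y: BR = B, leader payoff 13.
- Z: BR = C, leader payoff 12.
Maximizing over 12, 8, 13, 12, Player II chooses Y. Subgame-perfect outcome: (B, Y) with payoffs (14, 13).
Now find the simultaneous Nash equilibrium.
Player I's best replies: W→B; X→B; Y→B; Z→C.
Player II's best replies: A→W; B→Z; C→Z; D→Y.
Only (C, Z) has each player best-responding; Nash payoffs (13, 12).
Sequential outcome (B, Y) differs from the Nash profile (C, Z).

no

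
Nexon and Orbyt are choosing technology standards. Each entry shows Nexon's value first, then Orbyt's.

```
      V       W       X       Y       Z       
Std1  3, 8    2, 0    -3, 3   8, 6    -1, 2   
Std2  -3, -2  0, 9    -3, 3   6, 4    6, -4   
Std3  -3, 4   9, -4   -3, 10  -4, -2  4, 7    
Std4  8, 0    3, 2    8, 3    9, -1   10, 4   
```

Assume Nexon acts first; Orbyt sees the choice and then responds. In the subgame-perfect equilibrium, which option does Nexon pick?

Std4

Orbyt best-responds to each possible Nexon move:
- Std1: BR = V, leader payoff 3.
- Std2: BR = W, leader payoff 0.
- Std3: BR = X, leader payoff -3.
- Std4: BR = Z, leader payoff 10.
Maximizing over 3, 0, -3, 10, Nexon chooses Std4. Subgame-perfect outcome: (Std4, Z) with payoffs (10, 4).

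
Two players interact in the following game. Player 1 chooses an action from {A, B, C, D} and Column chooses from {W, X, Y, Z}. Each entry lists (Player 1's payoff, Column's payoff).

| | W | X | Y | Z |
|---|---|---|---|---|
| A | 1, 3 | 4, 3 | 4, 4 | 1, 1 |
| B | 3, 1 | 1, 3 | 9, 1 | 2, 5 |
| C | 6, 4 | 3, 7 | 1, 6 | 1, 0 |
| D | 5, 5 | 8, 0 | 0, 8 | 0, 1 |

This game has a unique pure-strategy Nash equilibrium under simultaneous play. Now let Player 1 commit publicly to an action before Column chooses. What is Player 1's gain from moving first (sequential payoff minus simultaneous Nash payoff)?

2

Backward induction with Player 1 moving first.
- A → Column plays Y (best of 3, 3, 4, 1); Player 1 gets 4.
- B → Column plays Z (best of 1, 3, 1, 5); Player 1 gets 2.
- C → Column plays X (best of 4, 7, 6, 0); Player 1 gets 3.
- D → Column plays Y (best of 5, 0, 8, 1); Player 1 gets 0.
Maximizing over 4, 2, 3, 0, Player 1 chooses A. Subgame-perfect outcome: (A, Y) with payoffs (4, 4).
Under simultaneous play:
Player 1's best replies: W→C; X→D; Y→B; Z→B.
Column's best replies: A→Y; B→Z; C→X; D→Y.
Only (B, Z) has each player best-responding; Nash payoffs (2, 5).
Player 1's commitment gain: 4 − 2 = 2.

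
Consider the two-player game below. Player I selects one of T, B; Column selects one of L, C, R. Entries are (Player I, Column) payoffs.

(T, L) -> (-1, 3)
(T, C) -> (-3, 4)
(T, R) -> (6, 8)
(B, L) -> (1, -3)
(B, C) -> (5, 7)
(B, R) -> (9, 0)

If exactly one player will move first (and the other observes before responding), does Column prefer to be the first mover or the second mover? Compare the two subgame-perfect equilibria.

If Player I leads: Column's best replies are T→R, B→C; Player I's induced payoffs 6, 5; outcome (T, R), payoffs (6, 8).
If Column leads: Player I's best replies are L→B, C→B, R→B; Column's induced payoffs -3, 7, 0; outcome (B, C), payoffs (5, 7).
Column gets 7 moving first and 8 moving second, so Column prefers to move second.

second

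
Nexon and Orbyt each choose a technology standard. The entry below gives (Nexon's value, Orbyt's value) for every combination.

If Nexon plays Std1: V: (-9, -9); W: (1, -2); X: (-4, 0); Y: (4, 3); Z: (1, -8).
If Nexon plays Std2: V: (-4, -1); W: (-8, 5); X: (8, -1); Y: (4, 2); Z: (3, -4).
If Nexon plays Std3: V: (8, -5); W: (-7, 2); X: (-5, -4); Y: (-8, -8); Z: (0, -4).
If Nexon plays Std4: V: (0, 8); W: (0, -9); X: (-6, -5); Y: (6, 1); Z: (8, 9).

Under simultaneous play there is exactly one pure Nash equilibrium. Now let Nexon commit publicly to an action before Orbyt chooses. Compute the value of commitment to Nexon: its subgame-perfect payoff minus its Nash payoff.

0

Backward induction with Nexon moving first.
- Std1: Orbyt compares -9, -2, 0, 3, -8 and picks Y; Nexon would get 4.
- Std2: Orbyt compares -1, 5, -1, 2, -4 and picks W; Nexon would get -8.
- Std3: Orbyt compares -5, 2, -4, -8, -4 and picks W; Nexon would get -7.
- Std4: Orbyt compares 8, -9, -5, 1, 9 and picks Z; Nexon would get 8.
Nexon's induced payoffs are 4, -8, -7, 8, so Nexon commits to Std4. Subgame-perfect outcome: (Std4, Z) with payoffs (8, 9).
Under simultaneous play:
Nexon's best replies: V→Std3; W→Std1; X→Std2; Y→Std4; Z→Std4.
Orbyt's best replies: Std1→Y; Std2→W; Std3→W; Std4→Z.
The unique mutual best reply is (Std4, Z), giving (8, 9).
Nexon's commitment gain: 8 − 8 = 0.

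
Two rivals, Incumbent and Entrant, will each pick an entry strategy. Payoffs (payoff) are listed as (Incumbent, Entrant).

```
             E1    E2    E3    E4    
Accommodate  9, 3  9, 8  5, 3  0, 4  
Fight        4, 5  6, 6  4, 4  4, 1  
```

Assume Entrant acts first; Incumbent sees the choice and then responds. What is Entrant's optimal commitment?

Solve by backward induction (Entrant leads).
- E1: Incumbent compares 9, 4 and picks Accommodate; Entrant would get 3.
- E2: Incumbent compares 9, 6 and picks Accommodate; Entrant would get 8.
- E3: Incumbent compares 5, 4 and picks Accommodate; Entrant would get 3.
- E4: Incumbent compares 0, 4 and picks Fight; Entrant would get 1.
Maximizing over 3, 8, 3, 1, Entrant chooses E2. Subgame-perfect outcome: (Accommodate, E2) with payoffs (9, 8).

E2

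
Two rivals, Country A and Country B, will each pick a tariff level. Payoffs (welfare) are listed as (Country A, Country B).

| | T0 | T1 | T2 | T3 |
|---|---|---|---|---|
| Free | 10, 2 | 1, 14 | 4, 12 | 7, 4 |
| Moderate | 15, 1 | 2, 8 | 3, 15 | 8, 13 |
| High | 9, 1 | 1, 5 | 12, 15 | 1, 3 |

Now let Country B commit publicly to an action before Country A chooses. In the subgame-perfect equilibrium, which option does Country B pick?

Country A best-responds to each possible Country B move:
- T0: BR = Moderate, leader payoff 1.
- T1: BR = Moderate, leader payoff 8.
- T2: BR = High, leader payoff 15.
- T3: BR = Moderate, leader payoff 13.
Maximizing over 1, 8, 15, 13, Country B chooses T2. Subgame-perfect outcome: (High, T2) with payoffs (12, 15).

T2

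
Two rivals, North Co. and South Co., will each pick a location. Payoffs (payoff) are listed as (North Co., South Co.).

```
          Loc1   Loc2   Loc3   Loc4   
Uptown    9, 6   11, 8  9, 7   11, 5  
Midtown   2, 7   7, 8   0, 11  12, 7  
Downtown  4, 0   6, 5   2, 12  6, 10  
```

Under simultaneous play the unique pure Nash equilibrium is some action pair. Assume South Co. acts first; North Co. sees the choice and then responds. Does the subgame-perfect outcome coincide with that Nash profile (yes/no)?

Backward induction with South Co. moving first.
- Loc1: North Co. compares 9, 2, 4 and picks Uptown; South Co. would get 6.
- Loc2: North Co. compares 11, 7, 6 and picks Uptown; South Co. would get 8.
- Loc3: North Co. compares 9, 0, 2 and picks Uptown; South Co. would get 7.
- Loc4: North Co. compares 11, 12, 6 and picks Midtown; South Co. would get 7.
Among 6, 8, 7, 7, the best is 8 at Loc2. Subgame-perfect outcome: (Uptown, Loc2) with payoffs (11, 8).
Now find the simultaneous Nash equilibrium.
North Co.'s best replies: Loc1→Uptown; Loc2→Uptown; Loc3→Uptown; Loc4→Midtown.
South Co.'s best replies: Uptown→Loc2; Midtown→Loc3; Downtown→Loc3.
The unique mutual best reply is (Uptown, Loc2), giving (11, 8).
Sequential outcome (Uptown, Loc2) coincides with the Nash profile (Uptown, Loc2).

yes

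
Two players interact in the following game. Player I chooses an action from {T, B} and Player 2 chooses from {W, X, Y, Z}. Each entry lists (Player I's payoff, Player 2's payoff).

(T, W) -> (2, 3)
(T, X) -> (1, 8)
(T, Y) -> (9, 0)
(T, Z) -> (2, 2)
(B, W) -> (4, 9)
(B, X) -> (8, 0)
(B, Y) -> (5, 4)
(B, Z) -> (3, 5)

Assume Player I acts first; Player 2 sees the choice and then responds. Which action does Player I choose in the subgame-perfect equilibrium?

Work backward from Player 2's decision.
- T: Player 2 compares 3, 8, 0, 2 and picks X; Player I would get 1.
- B: Player 2 compares 9, 0, 4, 5 and picks W; Player I would get 4.
Player I's induced payoffs are 1, 4, so Player I commits to B. Subgame-perfect outcome: (B, W) with payoffs (4, 9).

B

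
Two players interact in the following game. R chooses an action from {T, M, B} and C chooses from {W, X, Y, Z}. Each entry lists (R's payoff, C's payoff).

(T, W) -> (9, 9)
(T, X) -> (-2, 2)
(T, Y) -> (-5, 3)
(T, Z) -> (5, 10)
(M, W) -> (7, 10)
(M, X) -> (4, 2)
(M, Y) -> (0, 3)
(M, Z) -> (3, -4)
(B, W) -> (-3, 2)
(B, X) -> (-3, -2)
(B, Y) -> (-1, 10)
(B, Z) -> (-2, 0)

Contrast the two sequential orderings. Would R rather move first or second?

If R leads: C's best replies are T→Z, M→W, B→Y; R's induced payoffs 5, 7, -1; outcome (M, W), payoffs (7, 10).
If C leads: R's best replies are W→T, X→M, Y→M, Z→T; C's induced payoffs 9, 2, 3, 10; outcome (T, Z), payoffs (5, 10).
R gets 7 moving first and 5 moving second, so R prefers to move first.

first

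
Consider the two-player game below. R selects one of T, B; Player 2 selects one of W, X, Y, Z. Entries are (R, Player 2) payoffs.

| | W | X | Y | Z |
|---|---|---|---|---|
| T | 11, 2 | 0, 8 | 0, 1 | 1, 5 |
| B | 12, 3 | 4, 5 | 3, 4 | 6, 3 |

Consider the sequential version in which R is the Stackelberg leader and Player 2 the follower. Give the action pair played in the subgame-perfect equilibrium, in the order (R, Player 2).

(B, X)

Work backward from Player 2's decision.
- T → Player 2 plays X (best of 2, 8, 1, 5); R gets 0.
- B → Player 2 plays X (best of 3, 5, 4, 3); R gets 4.
R's induced payoffs are 0, 4, so R commits to B. Subgame-perfect outcome: (B, X) with payoffs (4, 5).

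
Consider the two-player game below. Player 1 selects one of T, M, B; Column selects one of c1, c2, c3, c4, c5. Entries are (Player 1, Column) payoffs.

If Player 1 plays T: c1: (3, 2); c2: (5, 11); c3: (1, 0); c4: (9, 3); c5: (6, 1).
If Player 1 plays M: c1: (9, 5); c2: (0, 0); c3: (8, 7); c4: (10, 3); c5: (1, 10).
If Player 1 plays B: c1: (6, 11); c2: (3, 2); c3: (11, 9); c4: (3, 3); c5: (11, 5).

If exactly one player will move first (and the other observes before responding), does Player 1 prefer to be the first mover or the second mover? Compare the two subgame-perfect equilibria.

first

If Player 1 leads: Column's best replies are T→c2, M→c5, B→c1; Player 1's induced payoffs 5, 1, 6; outcome (B, c1), payoffs (6, 11).
If Column leads: Player 1's best replies are c1→M, c2→T, c3→B, c4→M, c5→B; Column's induced payoffs 5, 11, 9, 3, 5; outcome (T, c2), payoffs (5, 11).
Player 1 gets 6 moving first and 5 moving second, so Player 1 prefers to move first.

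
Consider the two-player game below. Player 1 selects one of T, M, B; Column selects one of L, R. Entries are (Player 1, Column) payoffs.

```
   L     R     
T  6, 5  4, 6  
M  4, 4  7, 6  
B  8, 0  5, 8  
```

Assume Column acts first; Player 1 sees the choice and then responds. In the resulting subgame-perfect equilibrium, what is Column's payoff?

6

Player 1 best-responds to each possible Column move:
- L: Player 1 compares 6, 4, 8 and picks B; Column would get 0.
- R: Player 1 compares 4, 7, 5 and picks M; Column would get 6.
Column's induced payoffs are 0, 6, so Column commits to R. Subgame-perfect outcome: (M, R) with payoffs (7, 6).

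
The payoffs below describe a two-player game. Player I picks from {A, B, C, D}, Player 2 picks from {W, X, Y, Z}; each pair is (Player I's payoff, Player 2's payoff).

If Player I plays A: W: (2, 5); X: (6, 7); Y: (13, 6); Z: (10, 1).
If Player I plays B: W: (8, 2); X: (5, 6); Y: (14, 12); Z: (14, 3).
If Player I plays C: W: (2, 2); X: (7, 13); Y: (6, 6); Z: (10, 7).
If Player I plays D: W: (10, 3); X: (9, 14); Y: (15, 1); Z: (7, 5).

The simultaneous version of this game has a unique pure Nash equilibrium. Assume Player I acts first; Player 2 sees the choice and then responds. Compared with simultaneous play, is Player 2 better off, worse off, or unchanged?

worse off

Solve by backward induction (Player I leads).
- A: BR = X, leader payoff 6.
- B: BR = Y, leader payoff 14.
- C: BR = X, leader payoff 7.
- D: BR = X, leader payoff 9.
Among 6, 14, 7, 9, the best is 14 at B. Subgame-perfect outcome: (B, Y) with payoffs (14, 12).
Under simultaneous play:
Player I's best replies: W→D; X→D; Y→D; Z→B.
Player 2's best replies: A→X; B→Y; C→X; D→X.
The unique mutual best reply is (D, X), giving (9, 14).
Player 2 earns 12 sequentially versus 14 at the Nash outcome: worse off.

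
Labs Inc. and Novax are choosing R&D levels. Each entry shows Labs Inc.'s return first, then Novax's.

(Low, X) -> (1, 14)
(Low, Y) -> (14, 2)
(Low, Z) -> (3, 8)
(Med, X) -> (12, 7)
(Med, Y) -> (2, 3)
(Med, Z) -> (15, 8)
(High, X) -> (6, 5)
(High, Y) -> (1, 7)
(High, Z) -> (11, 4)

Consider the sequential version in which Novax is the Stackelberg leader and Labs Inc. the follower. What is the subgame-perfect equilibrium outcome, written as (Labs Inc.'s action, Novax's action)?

Backward induction with Novax moving first.
- X: BR = Med, leader payoff 7.
- Y: BR = Low, leader payoff 2.
- Z: BR = Med, leader payoff 8.
Among 7, 2, 8, the best is 8 at Z. Subgame-perfect outcome: (Med, Z) with payoffs (15, 8).

(Med, Z)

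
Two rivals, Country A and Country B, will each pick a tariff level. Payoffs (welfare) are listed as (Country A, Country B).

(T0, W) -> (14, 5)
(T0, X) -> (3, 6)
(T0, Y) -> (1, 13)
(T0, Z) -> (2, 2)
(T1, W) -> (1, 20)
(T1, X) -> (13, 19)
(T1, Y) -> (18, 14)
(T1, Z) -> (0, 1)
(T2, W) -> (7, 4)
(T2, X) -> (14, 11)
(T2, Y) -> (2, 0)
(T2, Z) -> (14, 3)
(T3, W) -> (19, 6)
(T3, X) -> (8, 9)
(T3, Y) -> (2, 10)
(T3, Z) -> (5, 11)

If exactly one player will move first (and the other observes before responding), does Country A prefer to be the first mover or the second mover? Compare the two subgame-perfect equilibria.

second

If Country A leads: Country B's best replies are T0→Y, T1→W, T2→X, T3→Z; Country A's induced payoffs 1, 1, 14, 5; outcome (T2, X), payoffs (14, 11).
If Country B leads: Country A's best replies are W→T3, X→T2, Y→T1, Z→T2; Country B's induced payoffs 6, 11, 14, 3; outcome (T1, Y), payoffs (18, 14).
Country A gets 14 moving first and 18 moving second, so Country A prefers to move second.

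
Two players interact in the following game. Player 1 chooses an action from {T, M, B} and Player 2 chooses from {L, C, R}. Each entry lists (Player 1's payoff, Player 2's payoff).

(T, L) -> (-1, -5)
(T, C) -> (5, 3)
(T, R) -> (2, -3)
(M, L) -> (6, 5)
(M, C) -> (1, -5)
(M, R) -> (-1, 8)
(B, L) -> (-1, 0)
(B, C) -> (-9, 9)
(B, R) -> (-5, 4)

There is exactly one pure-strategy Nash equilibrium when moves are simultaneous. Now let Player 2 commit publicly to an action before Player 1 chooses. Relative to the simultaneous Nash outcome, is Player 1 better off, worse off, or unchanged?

better off

Backward induction with Player 2 moving first.
- L → Player 1 plays M (best of -1, 6, -1); Player 2 gets 5.
- C → Player 1 plays T (best of 5, 1, -9); Player 2 gets 3.
- R → Player 1 plays T (best of 2, -1, -5); Player 2 gets -3.
Maximizing over 5, 3, -3, Player 2 chooses L. Subgame-perfect outcome: (M, L) with payoffs (6, 5).
Now find the simultaneous Nash equilibrium.
Player 1's best replies: L→M; C→T; R→T.
Player 2's best replies: T→C; M→R; B→C.
The unique mutual best reply is (T, C), giving (5, 3).
Player 1 earns 6 sequentially versus 5 at the Nash outcome: better off.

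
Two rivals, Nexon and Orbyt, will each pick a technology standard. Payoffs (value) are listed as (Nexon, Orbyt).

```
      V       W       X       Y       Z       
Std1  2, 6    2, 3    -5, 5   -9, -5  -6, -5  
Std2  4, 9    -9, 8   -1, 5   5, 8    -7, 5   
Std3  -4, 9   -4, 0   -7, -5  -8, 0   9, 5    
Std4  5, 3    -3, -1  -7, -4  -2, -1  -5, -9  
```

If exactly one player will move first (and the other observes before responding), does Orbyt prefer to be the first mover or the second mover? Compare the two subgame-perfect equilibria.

first

If Nexon leads: Orbyt's best replies are Std1→V, Std2→V, Std3→V, Std4→V; Nexon's induced payoffs 2, 4, -4, 5; outcome (Std4, V), payoffs (5, 3).
If Orbyt leads: Nexon's best replies are V→Std4, W→Std1, X→Std2, Y→Std2, Z→Std3; Orbyt's induced payoffs 3, 3, 5, 8, 5; outcome (Std2, Y), payoffs (5, 8).
Orbyt gets 8 moving first and 3 moving second, so Orbyt prefers to move first.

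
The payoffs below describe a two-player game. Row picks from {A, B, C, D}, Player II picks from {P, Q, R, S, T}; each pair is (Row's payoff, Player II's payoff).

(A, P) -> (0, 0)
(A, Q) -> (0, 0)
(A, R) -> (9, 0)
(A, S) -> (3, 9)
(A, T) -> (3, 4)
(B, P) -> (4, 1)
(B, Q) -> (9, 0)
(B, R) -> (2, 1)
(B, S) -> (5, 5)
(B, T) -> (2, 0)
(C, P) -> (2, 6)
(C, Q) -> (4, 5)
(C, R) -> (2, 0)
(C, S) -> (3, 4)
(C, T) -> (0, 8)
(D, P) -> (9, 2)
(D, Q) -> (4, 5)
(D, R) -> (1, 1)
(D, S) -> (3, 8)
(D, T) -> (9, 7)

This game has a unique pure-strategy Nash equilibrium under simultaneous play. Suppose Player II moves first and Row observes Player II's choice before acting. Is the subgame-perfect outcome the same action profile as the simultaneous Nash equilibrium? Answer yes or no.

Solve by backward induction (Player II leads).
- P: Row compares 0, 4, 2, 9 and picks D; Player II would get 2.
- Q: Row compares 0, 9, 4, 4 and picks B; Player II would get 0.
- R: Row compares 9, 2, 2, 1 and picks A; Player II would get 0.
- S: Row compares 3, 5, 3, 3 and picks B; Player II would get 5.
- T: Row compares 3, 2, 0, 9 and picks D; Player II would get 7.
Player II's induced payoffs are 2, 0, 0, 5, 7, so Player II commits to T. Subgame-perfect outcome: (D, T) with payoffs (9, 7).
For the simultaneous game, intersect best replies.
Row's best replies: P→D; Q→B; R→A; S→B; T→D.
Player II's best replies: A→S; B→S; C→T; D→S.
The unique mutual best reply is (B, S), giving (5, 5).
Sequential outcome (D, T) differs from the Nash profile (B, S).

no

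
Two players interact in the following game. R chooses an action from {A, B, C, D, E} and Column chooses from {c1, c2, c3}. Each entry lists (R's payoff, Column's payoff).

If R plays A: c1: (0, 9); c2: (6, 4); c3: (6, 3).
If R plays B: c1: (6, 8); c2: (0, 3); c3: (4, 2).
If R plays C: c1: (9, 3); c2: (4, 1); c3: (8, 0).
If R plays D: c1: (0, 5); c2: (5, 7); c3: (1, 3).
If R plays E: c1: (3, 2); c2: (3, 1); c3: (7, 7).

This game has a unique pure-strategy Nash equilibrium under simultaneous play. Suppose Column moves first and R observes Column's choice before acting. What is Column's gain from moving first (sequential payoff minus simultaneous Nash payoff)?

1

Solve by backward induction (Column leads).
- c1 → R plays C (best of 0, 6, 9, 0, 3); Column gets 3.
- c2 → R plays A (best of 6, 0, 4, 5, 3); Column gets 4.
- c3 → R plays C (best of 6, 4, 8, 1, 7); Column gets 0.
Maximizing over 3, 4, 0, Column chooses c2. Subgame-perfect outcome: (A, c2) with payoffs (6, 4).
Now find the simultaneous Nash equilibrium.
R's best replies: c1→C; c2→A; c3→C.
Column's best replies: A→c1; B→c1; C→c1; D→c2; E→c3.
The unique mutual best reply is (C, c1), giving (9, 3).
Column's commitment gain: 4 − 3 = 1.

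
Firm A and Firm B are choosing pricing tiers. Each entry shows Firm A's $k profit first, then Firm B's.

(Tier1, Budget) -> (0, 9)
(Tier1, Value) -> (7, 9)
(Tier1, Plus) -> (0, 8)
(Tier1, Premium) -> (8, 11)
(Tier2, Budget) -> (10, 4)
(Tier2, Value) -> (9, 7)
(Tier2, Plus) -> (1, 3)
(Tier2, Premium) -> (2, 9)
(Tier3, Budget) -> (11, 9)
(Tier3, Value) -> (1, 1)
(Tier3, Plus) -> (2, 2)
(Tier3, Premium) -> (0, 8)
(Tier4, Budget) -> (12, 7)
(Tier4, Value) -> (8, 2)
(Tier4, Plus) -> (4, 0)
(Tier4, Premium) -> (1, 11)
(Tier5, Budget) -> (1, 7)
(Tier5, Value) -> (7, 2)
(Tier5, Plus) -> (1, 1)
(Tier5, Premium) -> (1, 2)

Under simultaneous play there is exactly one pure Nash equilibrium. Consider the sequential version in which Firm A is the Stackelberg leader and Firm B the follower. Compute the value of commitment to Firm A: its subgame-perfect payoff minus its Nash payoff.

3

Work backward from Firm B's decision.
- Tier1: Firm B compares 9, 9, 8, 11 and picks Premium; Firm A would get 8.
- Tier2: Firm B compares 4, 7, 3, 9 and picks Premium; Firm A would get 2.
- Tier3: Firm B compares 9, 1, 2, 8 and picks Budget; Firm A would get 11.
- Tier4: Firm B compares 7, 2, 0, 11 and picks Premium; Firm A would get 1.
- Tier5: Firm B compares 7, 2, 1, 2 and picks Budget; Firm A would get 1.
Firm A's induced payoffs are 8, 2, 11, 1, 1, so Firm A commits to Tier3. Subgame-perfect outcome: (Tier3, Budget) with payoffs (11, 9).
For the simultaneous game, intersect best replies.
Firm A's best replies: Budget→Tier4; Value→Tier2; Plus→Tier4; Premium→Tier1.
Firm B's best replies: Tier1→Premium; Tier2→Premium; Tier3→Budget; Tier4→Premium; Tier5→Budget.
The unique mutual best reply is (Tier1, Premium), giving (8, 11).
Firm A's commitment gain: 11 − 8 = 3.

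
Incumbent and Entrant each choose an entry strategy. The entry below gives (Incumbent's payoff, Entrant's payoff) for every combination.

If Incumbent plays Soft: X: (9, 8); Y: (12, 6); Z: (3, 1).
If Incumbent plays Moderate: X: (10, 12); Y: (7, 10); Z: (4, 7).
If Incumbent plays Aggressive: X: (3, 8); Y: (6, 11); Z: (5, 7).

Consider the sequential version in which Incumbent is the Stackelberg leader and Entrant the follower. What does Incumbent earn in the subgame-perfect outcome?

Solve by backward induction (Incumbent leads).
- Soft → Entrant plays X (best of 8, 6, 1); Incumbent gets 9.
- Moderate → Entrant plays X (best of 12, 10, 7); Incumbent gets 10.
- Aggressive → Entrant plays Y (best of 8, 11, 7); Incumbent gets 6.
Among 9, 10, 6, the best is 10 at Moderate. Subgame-perfect outcome: (Moderate, X) with payoffs (10, 12).

10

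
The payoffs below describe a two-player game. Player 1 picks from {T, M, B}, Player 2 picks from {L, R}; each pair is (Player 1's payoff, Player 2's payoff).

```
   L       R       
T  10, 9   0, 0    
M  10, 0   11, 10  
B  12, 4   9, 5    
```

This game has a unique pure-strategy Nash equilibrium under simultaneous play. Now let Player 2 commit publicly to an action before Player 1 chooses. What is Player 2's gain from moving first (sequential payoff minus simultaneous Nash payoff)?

Solve by backward induction (Player 2 leads).
- L → Player 1 plays B (best of 10, 10, 12); Player 2 gets 4.
- R → Player 1 plays M (best of 0, 11, 9); Player 2 gets 10.
Maximizing over 4, 10, Player 2 chooses R. Subgame-perfect outcome: (M, R) with payoffs (11, 10).
Now find the simultaneous Nash equilibrium.
Player 1's best replies: L→B; R→M.
Player 2's best replies: T→L; M→R; B→R.
The unique mutual best reply is (M, R), giving (11, 10).
Player 2's commitment gain: 10 − 10 = 0.

0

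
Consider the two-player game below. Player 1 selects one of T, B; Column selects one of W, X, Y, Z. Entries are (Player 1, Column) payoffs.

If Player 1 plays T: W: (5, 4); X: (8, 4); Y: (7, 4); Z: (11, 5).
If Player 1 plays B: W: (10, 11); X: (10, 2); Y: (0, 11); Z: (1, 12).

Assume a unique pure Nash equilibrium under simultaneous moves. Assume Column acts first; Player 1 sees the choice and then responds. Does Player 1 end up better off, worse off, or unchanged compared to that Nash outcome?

worse off

Work backward from Player 1's decision.
- W: Player 1 compares 5, 10 and picks B; Column would get 11.
- X: Player 1 compares 8, 10 and picks B; Column would get 2.
- Y: Player 1 compares 7, 0 and picks T; Column would get 4.
- Z: Player 1 compares 11, 1 and picks T; Column would get 5.
Column's induced payoffs are 11, 2, 4, 5, so Column commits to W. Subgame-perfect outcome: (B, W) with payoffs (10, 11).
Now find the simultaneous Nash equilibrium.
Player 1's best replies: W→B; X→B; Y→T; Z→T.
Column's best replies: T→Z; B→Z.
The unique mutual best reply is (T, Z), giving (11, 5).
Player 1 earns 10 sequentially versus 11 at the Nash outcome: worse off.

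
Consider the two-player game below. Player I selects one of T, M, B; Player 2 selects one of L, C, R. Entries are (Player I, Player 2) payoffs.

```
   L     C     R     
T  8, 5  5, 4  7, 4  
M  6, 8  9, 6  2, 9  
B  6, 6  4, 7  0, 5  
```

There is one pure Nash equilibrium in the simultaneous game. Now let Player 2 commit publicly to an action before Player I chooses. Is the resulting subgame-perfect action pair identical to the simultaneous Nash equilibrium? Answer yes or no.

no

Backward induction with Player 2 moving first.
- L: Player I compares 8, 6, 6 and picks T; Player 2 would get 5.
- C: Player I compares 5, 9, 4 and picks M; Player 2 would get 6.
- R: Player I compares 7, 2, 0 and picks T; Player 2 would get 4.
Maximizing over 5, 6, 4, Player 2 chooses C. Subgame-perfect outcome: (M, C) with payoffs (9, 6).
Now find the simultaneous Nash equilibrium.
Player I's best replies: L→T; C→M; R→T.
Player 2's best replies: T→L; M→R; B→C.
Only (T, L) has each player best-responding; Nash payoffs (8, 5).
Sequential outcome (M, C) differs from the Nash profile (T, L).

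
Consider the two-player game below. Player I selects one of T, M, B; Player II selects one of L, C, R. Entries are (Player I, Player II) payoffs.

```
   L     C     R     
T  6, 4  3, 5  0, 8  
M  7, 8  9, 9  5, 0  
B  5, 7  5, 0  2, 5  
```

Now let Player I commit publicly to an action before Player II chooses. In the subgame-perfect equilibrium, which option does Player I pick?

M

Player II best-responds to each possible Player I move:
- T: BR = R, leader payoff 0.
- M: BR = C, leader payoff 9.
- B: BR = L, leader payoff 5.
Maximizing over 0, 9, 5, Player I chooses M. Subgame-perfect outcome: (M, C) with payoffs (9, 9).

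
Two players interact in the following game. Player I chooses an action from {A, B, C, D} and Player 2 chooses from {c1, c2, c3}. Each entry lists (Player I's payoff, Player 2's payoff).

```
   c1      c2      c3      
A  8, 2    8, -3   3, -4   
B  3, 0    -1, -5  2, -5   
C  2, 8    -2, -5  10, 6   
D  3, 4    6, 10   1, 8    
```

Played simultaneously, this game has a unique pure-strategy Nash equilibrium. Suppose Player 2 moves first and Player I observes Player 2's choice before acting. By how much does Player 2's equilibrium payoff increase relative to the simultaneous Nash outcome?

4

Work backward from Player I's decision.
- c1: Player I compares 8, 3, 2, 3 and picks A; Player 2 would get 2.
- c2: Player I compares 8, -1, -2, 6 and picks A; Player 2 would get -3.
- c3: Player I compares 3, 2, 10, 1 and picks C; Player 2 would get 6.
Among 2, -3, 6, the best is 6 at c3. Subgame-perfect outcome: (C, c3) with payoffs (10, 6).
Now find the simultaneous Nash equilibrium.
Player I's best replies: c1→A; c2→A; c3→C.
Player 2's best replies: A→c1; B→c1; C→c1; D→c2.
The unique mutual best reply is (A, c1), giving (8, 2).
Player 2's commitment gain: 6 − 2 = 4.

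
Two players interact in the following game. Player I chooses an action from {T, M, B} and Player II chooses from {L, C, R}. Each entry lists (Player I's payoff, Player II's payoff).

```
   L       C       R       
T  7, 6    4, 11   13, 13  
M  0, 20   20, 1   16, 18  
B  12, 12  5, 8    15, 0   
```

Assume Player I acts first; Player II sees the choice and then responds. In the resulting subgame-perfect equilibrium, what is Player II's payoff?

13

Player II best-responds to each possible Player I move:
- T: Player II compares 6, 11, 13 and picks R; Player I would get 13.
- M: Player II compares 20, 1, 18 and picks L; Player I would get 0.
- B: Player II compares 12, 8, 0 and picks L; Player I would get 12.
Player I's induced payoffs are 13, 0, 12, so Player I commits to T. Subgame-perfect outcome: (T, R) with payoffs (13, 13).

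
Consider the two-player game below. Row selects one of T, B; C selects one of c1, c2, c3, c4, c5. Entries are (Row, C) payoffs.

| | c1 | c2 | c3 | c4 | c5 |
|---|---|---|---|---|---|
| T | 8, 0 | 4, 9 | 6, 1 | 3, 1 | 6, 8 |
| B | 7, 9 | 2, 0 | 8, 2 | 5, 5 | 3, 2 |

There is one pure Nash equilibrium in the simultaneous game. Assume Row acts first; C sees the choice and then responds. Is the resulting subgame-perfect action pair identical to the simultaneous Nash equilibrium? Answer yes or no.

no

Solve by backward induction (Row leads).
- T: BR = c2, leader payoff 4.
- B: BR = c1, leader payoff 7.
Maximizing over 4, 7, Row chooses B. Subgame-perfect outcome: (B, c1) with payoffs (7, 9).
Under simultaneous play:
Row's best replies: c1→T; c2→T; c3→B; c4→B; c5→T.
C's best replies: T→c2; B→c1.
The unique mutual best reply is (T, c2), giving (4, 9).
Sequential outcome (B, c1) differs from the Nash profile (T, c2).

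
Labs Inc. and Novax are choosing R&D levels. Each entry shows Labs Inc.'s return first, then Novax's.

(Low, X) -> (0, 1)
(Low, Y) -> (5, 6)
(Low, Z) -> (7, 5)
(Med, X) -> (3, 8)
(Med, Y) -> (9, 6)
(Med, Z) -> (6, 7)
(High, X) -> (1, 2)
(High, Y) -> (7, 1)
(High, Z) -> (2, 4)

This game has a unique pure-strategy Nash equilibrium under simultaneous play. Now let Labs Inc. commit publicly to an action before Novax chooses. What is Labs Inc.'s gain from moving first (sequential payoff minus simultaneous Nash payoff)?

Solve by backward induction (Labs Inc. leads).
- Low: BR = Y, leader payoff 5.
- Med: BR = X, leader payoff 3.
- High: BR = Z, leader payoff 2.
Maximizing over 5, 3, 2, Labs Inc. chooses Low. Subgame-perfect outcome: (Low, Y) with payoffs (5, 6).
For the simultaneous game, intersect best replies.
Labs Inc.'s best replies: X→Med; Y→Med; Z→Low.
Novax's best replies: Low→Y; Med→X; High→Z.
Only (Med, X) has each player best-responding; Nash payoffs (3, 8).
Labs Inc.'s commitment gain: 5 − 3 = 2.

2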